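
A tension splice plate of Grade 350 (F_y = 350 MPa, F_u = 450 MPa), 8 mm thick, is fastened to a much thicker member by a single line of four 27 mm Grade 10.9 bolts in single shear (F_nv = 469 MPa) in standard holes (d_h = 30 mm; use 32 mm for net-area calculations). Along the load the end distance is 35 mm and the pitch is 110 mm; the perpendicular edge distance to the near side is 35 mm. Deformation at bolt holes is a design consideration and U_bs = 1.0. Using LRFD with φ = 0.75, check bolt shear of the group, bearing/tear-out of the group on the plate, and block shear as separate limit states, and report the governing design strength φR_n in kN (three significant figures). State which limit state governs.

Bolt shear: A_b = π·27²/4 = 572.6 mm²; R_n = 469 × 572.6 × 4 × 1 / 1000 = 1074 kN → 0.75 × 1074 = 806 kN.
Bearing: edge l_c = 20, r_n = 86.4 kN; interior l_c = 80, r_n = 233.3 kN; R_n = 86.4 + 3·233.3 = 786.2 kN → 590 kN.
Block shear: A_gv = 2920, A_nv = 2024, A_nt = 152 mm²; R_n = min(0.6F_uA_nv, 0.6F_yA_gv) + U_bs·F_u·A_nt = 614.9 kN → 461 kN.
Block shear governs: 461 kN.

461 kN (block shear governs)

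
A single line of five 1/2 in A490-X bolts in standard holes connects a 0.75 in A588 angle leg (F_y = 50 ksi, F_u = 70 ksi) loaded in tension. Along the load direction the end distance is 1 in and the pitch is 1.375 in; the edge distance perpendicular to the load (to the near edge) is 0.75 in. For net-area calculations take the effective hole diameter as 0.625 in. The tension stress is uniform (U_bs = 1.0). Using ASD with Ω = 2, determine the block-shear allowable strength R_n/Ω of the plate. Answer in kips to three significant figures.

69.6 kips

Shear plane L_v = 1 + 4·1.375 = 6.5 in; A_gv = 6.5 × 0.75 = 4.875 in².
A_nv = (6.5 − 4.5·0.625) × 0.75 = 2.766 in².
A_nt = (0.75 − 0.5·0.625) × 0.75 = 0.3281 in².
0.6 F_u A_nv = 116.2 kips; 0.6 F_y A_gv = 146.2 kips → shear rupture governs the shear term.
R_n = 116.2 + 1.0 × 70 × 0.3281 = 139.1 kips.
Allowable strength R_n/Ω = 139.1 / 2 = 69.6 kips.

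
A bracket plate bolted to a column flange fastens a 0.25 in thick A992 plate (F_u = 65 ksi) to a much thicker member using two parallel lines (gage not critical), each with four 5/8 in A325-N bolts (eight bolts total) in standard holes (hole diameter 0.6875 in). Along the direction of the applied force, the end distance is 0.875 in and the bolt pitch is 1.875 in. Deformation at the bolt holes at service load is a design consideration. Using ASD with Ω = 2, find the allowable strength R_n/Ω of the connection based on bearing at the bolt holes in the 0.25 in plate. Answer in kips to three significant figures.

79.8 kips

Per bolt r_n = 1.2 l_c t F_u ≤ 2.4 d t F_u; upper limit = 2.4 × 0.625 × 0.25 × 65 = 24.38 kips.
Edge bolt: l_c = 0.875 − 0.6875/2 = 0.5312 in → 1.2 × 0.5312 × 0.25 × 65 = 10.36 → r_n = 10.36 kips.
Interior bolts: l_c = 1.875 − 0.6875 = 1.188 in → 1.2 × 1.188 × 0.25 × 65 = 23.16 → r_n = 23.16 kips.
R_n = 2 × 10.36 + 6 × 23.16 = 159.7 kips.
Allowable strength R_n/Ω = 159.7 / 2 = 79.8 kips.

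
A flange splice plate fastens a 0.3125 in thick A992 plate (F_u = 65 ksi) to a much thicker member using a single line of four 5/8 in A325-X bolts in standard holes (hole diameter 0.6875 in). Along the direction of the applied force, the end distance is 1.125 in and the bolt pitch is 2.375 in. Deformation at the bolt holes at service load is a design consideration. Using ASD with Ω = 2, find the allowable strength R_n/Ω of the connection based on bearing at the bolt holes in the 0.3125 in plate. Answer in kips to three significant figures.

55.2 kips

Per bolt r_n = 1.2 l_c t F_u ≤ 2.4 d t F_u; upper limit = 2.4 × 0.625 × 0.3125 × 65 = 30.47 kips.
Edge bolt: l_c = 1.125 − 0.6875/2 = 0.7812 in → 1.2 × 0.7812 × 0.3125 × 65 = 19.04 → r_n = 19.04 kips.
Interior bolts: l_c = 2.375 − 0.6875 = 1.688 in → 1.2 × 1.688 × 0.3125 × 65 = 41.13 → r_n = 30.47 kips.
R_n = 1 × 19.04 + 3 × 30.47 = 110.4 kips.
Allowable strength R_n/Ω = 110.4 / 2 = 55.2 kips.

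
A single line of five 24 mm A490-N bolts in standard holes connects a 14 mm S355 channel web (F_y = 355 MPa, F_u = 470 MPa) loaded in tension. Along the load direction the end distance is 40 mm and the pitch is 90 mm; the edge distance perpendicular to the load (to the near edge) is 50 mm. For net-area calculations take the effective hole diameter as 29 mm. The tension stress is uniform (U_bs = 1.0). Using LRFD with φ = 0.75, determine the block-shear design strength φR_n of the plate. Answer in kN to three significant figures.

973 kN

Shear plane L_v = 40 + 4·90 = 400 mm; A_gv = 400 × 14 = 5600 mm².
A_nv = (400 − 4.5·29) × 14 = 3773 mm².
A_nt = (50 − 0.5·29) × 14 = 497 mm².
0.6 F_u A_nv = 1064 kN; 0.6 F_y A_gv = 1193 kN → shear rupture governs the shear term.
R_n = 1064 + 1.0 × 470 × 497 / 1000 = 1298 kN.
Design strength φR_n = 0.75 × 1298 = 973 kN.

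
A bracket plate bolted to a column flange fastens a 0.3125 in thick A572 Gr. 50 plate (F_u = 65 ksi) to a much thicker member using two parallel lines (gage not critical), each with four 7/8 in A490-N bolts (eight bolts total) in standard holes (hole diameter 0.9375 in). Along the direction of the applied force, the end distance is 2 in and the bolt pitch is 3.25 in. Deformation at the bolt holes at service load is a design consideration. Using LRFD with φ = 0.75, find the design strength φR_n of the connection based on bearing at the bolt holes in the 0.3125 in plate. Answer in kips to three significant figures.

248 kips

Per bolt r_n = 1.2 l_c t F_u ≤ 2.4 d t F_u; upper limit = 2.4 × 0.875 × 0.3125 × 65 = 42.66 kips.
Edge bolt: l_c = 2 − 0.9375/2 = 1.531 in → 1.2 × 1.531 × 0.3125 × 65 = 37.32 → r_n = 37.32 kips.
Interior bolts: l_c = 3.25 − 0.9375 = 2.312 in → 1.2 × 2.312 × 0.3125 × 65 = 56.37 → r_n = 42.66 kips.
R_n = 2 × 37.32 + 6 × 42.66 = 330.6 kips.
Design strength φR_n = 0.75 × 330.6 = 248 kips.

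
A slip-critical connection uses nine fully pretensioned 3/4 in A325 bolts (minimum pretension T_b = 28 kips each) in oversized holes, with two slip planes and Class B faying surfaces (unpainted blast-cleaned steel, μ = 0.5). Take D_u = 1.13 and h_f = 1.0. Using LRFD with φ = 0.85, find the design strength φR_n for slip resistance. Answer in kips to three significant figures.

R_n = μ · D_u · h_f · T_b · n_s · n_b = 0.5 × 1.13 × 1.0 × 28 × 2 × 9 = 284.8 kips.
Design strength φR_n = 0.85 × 284.8 = 242 kips.

242 kips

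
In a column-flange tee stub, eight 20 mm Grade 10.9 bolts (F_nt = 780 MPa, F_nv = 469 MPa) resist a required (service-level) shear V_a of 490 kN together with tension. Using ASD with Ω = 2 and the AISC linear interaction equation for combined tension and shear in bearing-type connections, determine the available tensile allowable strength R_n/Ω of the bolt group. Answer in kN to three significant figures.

459 kN

A_b = π·20²/4 = 314.2 mm²; f_rv = 490 × 1000 / (8 × 314.2) = 195 MPa.
F'_nt = 1.3 F_nt − (Ω F_nt / F_nv) f_rv = 1.3·780 − (2·780/469)·195 = 365.5 MPa, capped at F_nt → F'_nt = 365.5 MPa.
R_n = F'_nt · A_b · n = 365.5 × 314.2 × 8 / 1000 = 918.6 kN.
Allowable strength R_n/Ω = 918.6 / 2 = 459 kN.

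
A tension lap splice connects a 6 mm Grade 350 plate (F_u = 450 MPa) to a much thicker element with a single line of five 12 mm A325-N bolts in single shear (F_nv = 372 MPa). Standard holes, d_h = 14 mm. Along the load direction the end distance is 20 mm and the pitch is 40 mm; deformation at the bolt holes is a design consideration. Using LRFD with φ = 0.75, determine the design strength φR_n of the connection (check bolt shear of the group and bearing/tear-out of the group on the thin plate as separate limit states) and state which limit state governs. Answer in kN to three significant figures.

158 kN (bolt shear governs)

Bolt shear: A_b = π·12²/4 = 113.1 mm²; R_n = 372 × 113.1 × 5 × 1 / 1000 = 210.4 kN → 0.75 × 210.4 = 158 kN.
Bearing (1.2 l_c t F_u ≤ 2.4 d t F_u): upper limit = 2.4·12·6·450 / 1000 = 77.76 kN.
  Edge l_c = 20 − 14/2 = 13 → r_n = 42.12 kN; interior l_c = 40 − 14 = 26 → r_n = 77.76 kN.
  R_n,bearing = 1·42.12 + 4·77.76 = 353.2 kN → 0.75 × 353.2 = 265 kN.
Bolt shear governs: 158 kN.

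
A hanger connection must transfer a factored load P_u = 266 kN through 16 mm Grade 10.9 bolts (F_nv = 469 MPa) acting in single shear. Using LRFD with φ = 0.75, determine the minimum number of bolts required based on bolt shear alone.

A_b = π·16²/4 = 201.1 mm².
Per-bolt design strength φR_n = 0.75 × 469 × 201.1 × 1 / 1000 = 70.72 kN.
n ≥ 266 / 70.72 = 3.761 → use 4 bolts.

4 bolts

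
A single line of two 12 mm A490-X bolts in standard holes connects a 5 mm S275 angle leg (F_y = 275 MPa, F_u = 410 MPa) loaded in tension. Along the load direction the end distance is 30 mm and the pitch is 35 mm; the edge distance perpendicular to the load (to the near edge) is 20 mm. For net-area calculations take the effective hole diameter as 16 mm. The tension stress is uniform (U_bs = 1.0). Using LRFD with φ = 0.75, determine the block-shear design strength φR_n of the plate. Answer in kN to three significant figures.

56.3 kN

Shear plane L_v = 30 + 1·35 = 65 mm; A_gv = 65 × 5 = 325 mm².
A_nv = (65 − 1.5·16) × 5 = 205 mm².
A_nt = (20 − 0.5·16) × 5 = 60 mm².
0.6 F_u A_nv = 50.43 kN; 0.6 F_y A_gv = 53.62 kN → shear rupture governs the shear term.
R_n = 50.43 + 1.0 × 410 × 60 / 1000 = 75.03 kN.
Design strength φR_n = 0.75 × 75.03 = 56.3 kN.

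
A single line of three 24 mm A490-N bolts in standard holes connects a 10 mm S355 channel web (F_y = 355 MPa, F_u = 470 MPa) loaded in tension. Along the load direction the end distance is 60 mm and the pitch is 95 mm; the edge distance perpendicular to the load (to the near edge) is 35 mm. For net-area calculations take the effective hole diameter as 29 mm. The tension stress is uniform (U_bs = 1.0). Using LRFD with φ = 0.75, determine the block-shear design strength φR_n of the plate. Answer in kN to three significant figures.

Shear plane L_v = 60 + 2·95 = 250 mm; A_gv = 250 × 10 = 2500 mm².
A_nv = (250 − 2.5·29) × 10 = 1775 mm².
A_nt = (35 − 0.5·29) × 10 = 205 mm².
0.6 F_u A_nv = 500.6 kN; 0.6 F_y A_gv = 532.5 kN → shear rupture governs the shear term.
R_n = 500.6 + 1.0 × 470 × 205 / 1000 = 596.9 kN.
Design strength φR_n = 0.75 × 596.9 = 448 kN.

448 kN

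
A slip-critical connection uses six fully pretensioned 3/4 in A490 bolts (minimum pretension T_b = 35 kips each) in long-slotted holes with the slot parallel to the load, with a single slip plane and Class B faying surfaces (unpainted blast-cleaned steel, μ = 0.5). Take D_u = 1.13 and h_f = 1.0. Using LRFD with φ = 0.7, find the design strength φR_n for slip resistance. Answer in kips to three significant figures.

83.1 kips

R_n = μ · D_u · h_f · T_b · n_s · n_b = 0.5 × 1.13 × 1.0 × 35 × 1 × 6 = 118.6 kips.
Design strength φR_n = 0.7 × 118.6 = 83.1 kips.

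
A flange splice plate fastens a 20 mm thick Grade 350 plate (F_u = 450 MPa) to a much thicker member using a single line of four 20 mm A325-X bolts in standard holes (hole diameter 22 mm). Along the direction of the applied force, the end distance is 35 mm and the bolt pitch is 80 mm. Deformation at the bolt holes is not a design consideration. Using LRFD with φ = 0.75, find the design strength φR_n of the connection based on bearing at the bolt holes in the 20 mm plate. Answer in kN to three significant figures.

Per bolt r_n = 1.5 l_c t F_u ≤ 3.0 d t F_u; upper limit = 3.0 × 20 × 20 × 450 / 1000 = 540 kN.
Edge bolt: l_c = 35 − 22/2 = 24 mm → 1.5 × 24 × 20 × 450 / 1000 = 324 → r_n = 324 kN.
Interior bolts: l_c = 80 − 22 = 58 mm → 1.5 × 58 × 20 × 450 / 1000 = 783 → r_n = 540 kN.
R_n = 1 × 324 + 3 × 540 = 1944 kN.
Design strength φR_n = 0.75 × 1944 = 1460 kN.

1460 kN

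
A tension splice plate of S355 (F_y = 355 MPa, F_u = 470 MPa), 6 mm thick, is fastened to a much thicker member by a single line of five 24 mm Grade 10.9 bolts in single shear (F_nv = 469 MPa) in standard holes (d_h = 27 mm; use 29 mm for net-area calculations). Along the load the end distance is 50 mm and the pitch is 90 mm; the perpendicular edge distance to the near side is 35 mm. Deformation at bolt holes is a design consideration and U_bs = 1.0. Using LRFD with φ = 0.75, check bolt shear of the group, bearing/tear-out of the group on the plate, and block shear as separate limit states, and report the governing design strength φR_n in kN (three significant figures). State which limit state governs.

Bolt shear: A_b = π·24²/4 = 452.4 mm²; R_n = 469 × 452.4 × 5 × 1 / 1000 = 1061 kN → 0.75 × 1061 = 796 kN.
Bearing: edge l_c = 36.5, r_n = 123.5 kN; interior l_c = 63, r_n = 162.4 kN; R_n = 123.5 + 4·162.4 = 773.2 kN → 580 kN.
Block shear: A_gv = 2460, A_nv = 1677, A_nt = 123 mm²; R_n = min(0.6F_uA_nv, 0.6F_yA_gv) + U_bs·F_u·A_nt = 530.7 kN → 398 kN.
Block shear governs: 398 kN.

398 kN (block shear governs)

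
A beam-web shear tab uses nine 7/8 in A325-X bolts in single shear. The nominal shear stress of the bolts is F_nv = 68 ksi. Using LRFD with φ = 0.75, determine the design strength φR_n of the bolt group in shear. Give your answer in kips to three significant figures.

A_b = π × 0.875² / 4 = 0.6013 in².
R_n = F_nv · A_b · n · n_s = 68 × 0.6013 × 9 × 1 = 368 kips.
Design strength φR_n = 0.75 × 368 = 276 kips.

276 kips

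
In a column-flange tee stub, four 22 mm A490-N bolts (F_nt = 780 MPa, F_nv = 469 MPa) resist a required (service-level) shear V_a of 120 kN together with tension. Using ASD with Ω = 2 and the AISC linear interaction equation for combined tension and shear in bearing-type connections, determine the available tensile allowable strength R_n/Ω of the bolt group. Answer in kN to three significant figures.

571 kN

A_b = π·22²/4 = 380.1 mm²; f_rv = 120 × 1000 / (4 × 380.1) = 78.92 MPa.
F'_nt = 1.3 F_nt − (Ω F_nt / F_nv) f_rv = 1.3·780 − (2·780/469)·78.92 = 751.5 MPa, capped at F_nt → F'_nt = 751.5 MPa.
R_n = F'_nt · A_b · n = 751.5 × 380.1 × 4 / 1000 = 1143 kN.
Allowable strength R_n/Ω = 1143 / 2 = 571 kN.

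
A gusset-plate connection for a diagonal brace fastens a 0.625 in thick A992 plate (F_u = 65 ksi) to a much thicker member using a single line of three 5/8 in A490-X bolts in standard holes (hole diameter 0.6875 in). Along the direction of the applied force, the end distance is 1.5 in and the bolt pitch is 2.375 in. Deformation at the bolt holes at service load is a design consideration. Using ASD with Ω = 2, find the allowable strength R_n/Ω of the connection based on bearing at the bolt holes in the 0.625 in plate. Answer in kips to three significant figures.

Per bolt r_n = 1.2 l_c t F_u ≤ 2.4 d t F_u; upper limit = 2.4 × 0.625 × 0.625 × 65 = 60.94 kips.
Edge bolt: l_c = 1.5 − 0.6875/2 = 1.156 in → 1.2 × 1.156 × 0.625 × 65 = 56.37 → r_n = 56.37 kips.
Interior bolts: l_c = 2.375 − 0.6875 = 1.688 in → 1.2 × 1.688 × 0.625 × 65 = 82.27 → r_n = 60.94 kips.
R_n = 1 × 56.37 + 2 × 60.94 = 178.2 kips.
Allowable strength R_n/Ω = 178.2 / 2 = 89.1 kips.

89.1 kips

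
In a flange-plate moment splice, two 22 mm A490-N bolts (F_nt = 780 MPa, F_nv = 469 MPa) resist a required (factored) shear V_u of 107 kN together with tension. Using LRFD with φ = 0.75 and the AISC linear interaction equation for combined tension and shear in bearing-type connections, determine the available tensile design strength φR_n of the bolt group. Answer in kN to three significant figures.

400 kN

A_b = π·22²/4 = 380.1 mm²; f_rv = 107 × 1000 / (2 × 380.1) = 140.7 MPa.
F'_nt = 1.3 F_nt − (F_nt / φF_nv) f_rv = 1.3·780 − (780/(0.75·469))·140.7 = 701.9 MPa, capped at F_nt → F'_nt = 701.9 MPa.
R_n = F'_nt · A_b · n = 701.9 × 380.1 × 2 / 1000 = 533.6 kN.
Design strength φR_n = 0.75 × 533.6 = 400 kN.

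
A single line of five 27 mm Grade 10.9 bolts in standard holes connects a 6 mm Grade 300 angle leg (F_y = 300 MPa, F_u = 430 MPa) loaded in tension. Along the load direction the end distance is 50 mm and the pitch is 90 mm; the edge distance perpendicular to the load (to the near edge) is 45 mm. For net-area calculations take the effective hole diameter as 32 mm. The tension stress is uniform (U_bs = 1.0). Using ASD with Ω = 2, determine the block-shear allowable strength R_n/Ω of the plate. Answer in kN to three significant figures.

243 kN

Shear plane L_v = 50 + 4·90 = 410 mm; A_gv = 410 × 6 = 2460 mm².
A_nv = (410 − 4.5·32) × 6 = 1596 mm².
A_nt = (45 − 0.5·32) × 6 = 174 mm².
0.6 F_u A_nv = 411.8 kN; 0.6 F_y A_gv = 442.8 kN → shear rupture governs the shear term.
R_n = 411.8 + 1.0 × 430 × 174 / 1000 = 486.6 kN.
Allowable strength R_n/Ω = 486.6 / 2 = 243 kN.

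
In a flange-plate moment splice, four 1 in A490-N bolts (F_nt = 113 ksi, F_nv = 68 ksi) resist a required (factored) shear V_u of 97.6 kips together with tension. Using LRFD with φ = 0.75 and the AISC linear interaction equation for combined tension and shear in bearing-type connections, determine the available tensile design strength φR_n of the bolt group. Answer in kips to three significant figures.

A_b = π·1²/4 = 0.7854 in²; f_rv = 97.6 / (4 × 0.7854) = 31.07 ksi.
F'_nt = 1.3 F_nt − (F_nt / φF_nv) f_rv = 1.3·113 − (113/(0.75·68))·31.07 = 78.07 ksi, capped at F_nt → F'_nt = 78.07 ksi.
R_n = F'_nt · A_b · n = 78.07 × 0.7854 × 4 = 245.2 kips.
Design strength φR_n = 0.75 × 245.2 = 184 kips.

184 kips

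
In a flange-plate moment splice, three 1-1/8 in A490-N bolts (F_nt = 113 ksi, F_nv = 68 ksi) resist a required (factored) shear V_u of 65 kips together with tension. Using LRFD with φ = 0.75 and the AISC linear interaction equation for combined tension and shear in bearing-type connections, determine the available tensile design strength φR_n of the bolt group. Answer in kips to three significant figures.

A_b = π·1.125²/4 = 0.994 in²; f_rv = 65 / (3 × 0.994) = 21.8 ksi.
F'_nt = 1.3 F_nt − (F_nt / φF_nv) f_rv = 1.3·113 − (113/(0.75·68))·21.8 = 98.6 ksi, capped at F_nt → F'_nt = 98.6 ksi.
R_n = F'_nt · A_b · n = 98.6 × 0.994 × 3 = 294 kips.
Design strength φR_n = 0.75 × 294 = 221 kips.

221 kips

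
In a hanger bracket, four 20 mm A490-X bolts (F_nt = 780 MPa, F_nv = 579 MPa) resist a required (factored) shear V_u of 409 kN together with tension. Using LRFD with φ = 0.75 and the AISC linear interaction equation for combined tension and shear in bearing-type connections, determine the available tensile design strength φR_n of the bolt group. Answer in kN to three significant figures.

405 kN

A_b = π·20²/4 = 314.2 mm²; f_rv = 409 × 1000 / (4 × 314.2) = 325.5 MPa.
F'_nt = 1.3 F_nt − (F_nt / φF_nv) f_rv = 1.3·780 − (780/(0.75·579))·325.5 = 429.4 MPa, capped at F_nt → F'_nt = 429.4 MPa.
R_n = F'_nt · A_b · n = 429.4 × 314.2 × 4 / 1000 = 539.6 kN.
Design strength φR_n = 0.75 × 539.6 = 405 kN.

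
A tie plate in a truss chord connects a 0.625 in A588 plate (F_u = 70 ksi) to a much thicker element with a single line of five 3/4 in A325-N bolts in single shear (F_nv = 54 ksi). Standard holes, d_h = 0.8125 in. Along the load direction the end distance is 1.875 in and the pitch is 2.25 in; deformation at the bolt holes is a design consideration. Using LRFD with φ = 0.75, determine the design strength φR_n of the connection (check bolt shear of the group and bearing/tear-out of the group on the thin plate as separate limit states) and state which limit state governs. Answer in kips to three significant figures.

89.5 kips (bolt shear governs)

Bolt shear: A_b = π·0.75²/4 = 0.4418 in²; R_n = 54 × 0.4418 × 5 × 1 = 119.3 kips → 0.75 × 119.3 = 89.5 kips.
Bearing (1.2 l_c t F_u ≤ 2.4 d t F_u): upper limit = 2.4·0.75·0.625·70 = 78.75 kips.
  Edge l_c = 1.875 − 0.8125/2 = 1.469 → r_n = 77.11 kips; interior l_c = 2.25 − 0.8125 = 1.438 → r_n = 75.47 kips.
  R_n,bearing = 1·77.11 + 4·75.47 = 379 kips → 0.75 × 379 = 284 kips.
Bolt shear governs: 89.5 kips.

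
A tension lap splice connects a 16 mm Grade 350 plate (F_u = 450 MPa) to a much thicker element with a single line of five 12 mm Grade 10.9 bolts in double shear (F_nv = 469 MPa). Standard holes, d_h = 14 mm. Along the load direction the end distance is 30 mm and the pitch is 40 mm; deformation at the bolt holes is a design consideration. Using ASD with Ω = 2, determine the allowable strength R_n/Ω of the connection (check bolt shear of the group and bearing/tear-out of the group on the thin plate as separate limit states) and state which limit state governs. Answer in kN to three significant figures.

Bolt shear: A_b = π·12²/4 = 113.1 mm²; R_n = 469 × 113.1 × 5 × 2 / 1000 = 530.4 kN → 530.4 / 2 = 265 kN.
Bearing (1.2 l_c t F_u ≤ 2.4 d t F_u): upper limit = 2.4·12·16·450 / 1000 = 207.4 kN.
  Edge l_c = 30 − 14/2 = 23 → r_n = 198.7 kN; interior l_c = 40 − 14 = 26 → r_n = 207.4 kN.
  R_n,bearing = 1·198.7 + 4·207.4 = 1028 kN → 1028 / 2 = 514 kN.
Bolt shear governs: 265 kN.

265 kN (bolt shear governs)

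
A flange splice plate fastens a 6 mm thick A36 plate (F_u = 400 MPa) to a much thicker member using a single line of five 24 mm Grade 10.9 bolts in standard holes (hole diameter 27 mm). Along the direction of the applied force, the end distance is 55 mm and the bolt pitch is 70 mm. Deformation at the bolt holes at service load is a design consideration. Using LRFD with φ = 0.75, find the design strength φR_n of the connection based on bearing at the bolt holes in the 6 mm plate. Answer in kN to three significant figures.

Per bolt r_n = 1.2 l_c t F_u ≤ 2.4 d t F_u; upper limit = 2.4 × 24 × 6 × 400 / 1000 = 138.2 kN.
Edge bolt: l_c = 55 − 27/2 = 41.5 mm → 1.2 × 41.5 × 6 × 400 / 1000 = 119.5 → r_n = 119.5 kN.
Interior bolts: l_c = 70 − 27 = 43 mm → 1.2 × 43 × 6 × 400 / 1000 = 123.8 → r_n = 123.8 kN.
R_n = 1 × 119.5 + 4 × 123.8 = 614.9 kN.
Design strength φR_n = 0.75 × 614.9 = 461 kN.

461 kN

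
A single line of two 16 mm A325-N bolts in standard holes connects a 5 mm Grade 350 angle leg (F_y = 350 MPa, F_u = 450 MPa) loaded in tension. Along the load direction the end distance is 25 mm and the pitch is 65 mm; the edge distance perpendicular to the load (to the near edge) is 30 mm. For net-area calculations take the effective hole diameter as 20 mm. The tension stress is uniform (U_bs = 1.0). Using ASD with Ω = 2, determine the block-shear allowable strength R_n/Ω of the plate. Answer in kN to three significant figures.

Shear plane L_v = 25 + 1·65 = 90 mm; A_gv = 90 × 5 = 450 mm².
A_nv = (90 − 1.5·20) × 5 = 300 mm².
A_nt = (30 − 0.5·20) × 5 = 100 mm².
0.6 F_u A_nv = 81 kN; 0.6 F_y A_gv = 94.5 kN → shear rupture governs the shear term.
R_n = 81 + 1.0 × 450 × 100 / 1000 = 126 kN.
Allowable strength R_n/Ω = 126 / 2 = 63 kN.

63 kN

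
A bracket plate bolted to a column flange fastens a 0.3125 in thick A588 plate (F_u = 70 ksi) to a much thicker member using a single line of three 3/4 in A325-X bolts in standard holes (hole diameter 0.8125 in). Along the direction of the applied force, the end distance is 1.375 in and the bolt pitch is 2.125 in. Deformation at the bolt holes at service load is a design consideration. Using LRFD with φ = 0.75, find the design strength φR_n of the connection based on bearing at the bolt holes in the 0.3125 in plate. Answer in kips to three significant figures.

70.8 kips

Per bolt r_n = 1.2 l_c t F_u ≤ 2.4 d t F_u; upper limit = 2.4 × 0.75 × 0.3125 × 70 = 39.38 kips.
Edge bolt: l_c = 1.375 − 0.8125/2 = 0.9688 in → 1.2 × 0.9688 × 0.3125 × 70 = 25.43 → r_n = 25.43 kips.
Interior bolts: l_c = 2.125 − 0.8125 = 1.312 in → 1.2 × 1.312 × 0.3125 × 70 = 34.45 → r_n = 34.45 kips.
R_n = 1 × 25.43 + 2 × 34.45 = 94.34 kips.
Design strength φR_n = 0.75 × 94.34 = 70.8 kips.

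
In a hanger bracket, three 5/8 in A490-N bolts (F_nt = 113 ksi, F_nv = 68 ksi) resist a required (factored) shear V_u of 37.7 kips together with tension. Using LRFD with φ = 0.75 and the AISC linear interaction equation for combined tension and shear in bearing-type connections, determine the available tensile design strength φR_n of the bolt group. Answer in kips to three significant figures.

A_b = π·0.625²/4 = 0.3068 in²; f_rv = 37.7 / (3 × 0.3068) = 40.96 ksi.
F'_nt = 1.3 F_nt − (F_nt / φF_nv) f_rv = 1.3·113 − (113/(0.75·68))·40.96 = 56.14 ksi, capped at F_nt → F'_nt = 56.14 ksi.
R_n = F'_nt · A_b · n = 56.14 × 0.3068 × 3 = 51.67 kips.
Design strength φR_n = 0.75 × 51.67 = 38.8 kips.

38.8 kips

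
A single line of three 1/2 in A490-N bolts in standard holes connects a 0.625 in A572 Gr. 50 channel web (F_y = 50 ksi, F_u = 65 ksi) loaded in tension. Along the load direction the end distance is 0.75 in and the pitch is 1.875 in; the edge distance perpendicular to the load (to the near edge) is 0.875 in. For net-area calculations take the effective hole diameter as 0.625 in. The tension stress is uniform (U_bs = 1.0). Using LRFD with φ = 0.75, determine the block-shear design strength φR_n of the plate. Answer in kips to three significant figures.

70.8 kips

Shear plane L_v = 0.75 + 2·1.875 = 4.5 in; A_gv = 4.5 × 0.625 = 2.812 in².
A_nv = (4.5 − 2.5·0.625) × 0.625 = 1.836 in².
A_nt = (0.875 − 0.5·0.625) × 0.625 = 0.3516 in².
0.6 F_u A_nv = 71.6 kips; 0.6 F_y A_gv = 84.38 kips → shear rupture governs the shear term.
R_n = 71.6 + 1.0 × 65 × 0.3516 = 94.45 kips.
Design strength φR_n = 0.75 × 94.45 = 70.8 kips.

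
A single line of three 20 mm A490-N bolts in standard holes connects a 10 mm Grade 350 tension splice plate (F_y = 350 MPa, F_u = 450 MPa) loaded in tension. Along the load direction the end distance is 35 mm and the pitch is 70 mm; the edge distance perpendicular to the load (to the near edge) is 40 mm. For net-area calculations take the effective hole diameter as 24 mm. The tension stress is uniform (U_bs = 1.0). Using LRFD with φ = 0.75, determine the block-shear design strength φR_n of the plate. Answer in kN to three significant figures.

Shear plane L_v = 35 + 2·70 = 175 mm; A_gv = 175 × 10 = 1750 mm².
A_nv = (175 − 2.5·24) × 10 = 1150 mm².
A_nt = (40 − 0.5·24) × 10 = 280 mm².
0.6 F_u A_nv = 310.5 kN; 0.6 F_y A_gv = 367.5 kN → shear rupture governs the shear term.
R_n = 310.5 + 1.0 × 450 × 280 / 1000 = 436.5 kN.
Design strength φR_n = 0.75 × 436.5 = 327 kN.

327 kN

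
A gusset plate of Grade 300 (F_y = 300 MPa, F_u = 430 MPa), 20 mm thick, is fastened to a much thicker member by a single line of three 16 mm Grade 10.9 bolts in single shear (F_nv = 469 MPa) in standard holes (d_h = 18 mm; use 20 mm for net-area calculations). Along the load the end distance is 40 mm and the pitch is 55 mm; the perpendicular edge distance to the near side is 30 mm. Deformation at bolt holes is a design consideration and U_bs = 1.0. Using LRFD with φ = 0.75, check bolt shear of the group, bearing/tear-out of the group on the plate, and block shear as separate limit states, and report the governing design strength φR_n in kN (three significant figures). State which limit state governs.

212 kN (bolt shear governs)

Bolt shear: A_b = π·16²/4 = 201.1 mm²; R_n = 469 × 201.1 × 3 × 1 / 1000 = 282.9 kN → 0.75 × 282.9 = 212 kN.
Bearing: edge l_c = 31, r_n = 319.9 kN; interior l_c = 37, r_n = 330.2 kN; R_n = 319.9 + 2·330.2 = 980.4 kN → 735 kN.
Block shear: A_gv = 3000, A_nv = 2000, A_nt = 400 mm²; R_n = min(0.6F_uA_nv, 0.6F_yA_gv) + U_bs·F_u·A_nt = 688 kN → 516 kN.
Bolt shear governs: 212 kN.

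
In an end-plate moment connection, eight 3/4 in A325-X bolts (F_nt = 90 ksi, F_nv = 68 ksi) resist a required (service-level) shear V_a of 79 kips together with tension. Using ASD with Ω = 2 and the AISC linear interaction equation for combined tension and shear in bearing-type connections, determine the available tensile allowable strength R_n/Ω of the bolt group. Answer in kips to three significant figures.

102 kips

A_b = π·0.75²/4 = 0.4418 in²; f_rv = 79 / (8 × 0.4418) = 22.35 ksi.
F'_nt = 1.3 F_nt − (Ω F_nt / F_nv) f_rv = 1.3·90 − (2·90/68)·22.35 = 57.83 ksi, capped at F_nt → F'_nt = 57.83 ksi.
R_n = F'_nt · A_b · n = 57.83 × 0.4418 × 8 = 204.4 kips.
Allowable strength R_n/Ω = 204.4 / 2 = 102 kips.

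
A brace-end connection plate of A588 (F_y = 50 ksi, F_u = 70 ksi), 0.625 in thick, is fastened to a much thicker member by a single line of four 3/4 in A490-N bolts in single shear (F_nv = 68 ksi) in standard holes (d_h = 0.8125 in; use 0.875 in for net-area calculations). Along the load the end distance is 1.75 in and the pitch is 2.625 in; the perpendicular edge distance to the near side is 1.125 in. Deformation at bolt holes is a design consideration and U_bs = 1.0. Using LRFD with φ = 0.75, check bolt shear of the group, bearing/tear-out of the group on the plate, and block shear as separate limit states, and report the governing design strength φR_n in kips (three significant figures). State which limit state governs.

Bolt shear: A_b = π·0.75²/4 = 0.4418 in²; R_n = 68 × 0.4418 × 4 × 1 = 120.2 kips → 0.75 × 120.2 = 90.1 kips.
Bearing: edge l_c = 1.344, r_n = 70.55 kips; interior l_c = 1.812, r_n = 78.75 kips; R_n = 70.55 + 3·78.75 = 306.8 kips → 230 kips.
Block shear: A_gv = 6.016, A_nv = 4.102, A_nt = 0.4297 in²; R_n = min(0.6F_uA_nv, 0.6F_yA_gv) + U_bs·F_u·A_nt = 202.3 kips → 152 kips.
Bolt shear governs: 90.1 kips.

90.1 kips (bolt shear governs)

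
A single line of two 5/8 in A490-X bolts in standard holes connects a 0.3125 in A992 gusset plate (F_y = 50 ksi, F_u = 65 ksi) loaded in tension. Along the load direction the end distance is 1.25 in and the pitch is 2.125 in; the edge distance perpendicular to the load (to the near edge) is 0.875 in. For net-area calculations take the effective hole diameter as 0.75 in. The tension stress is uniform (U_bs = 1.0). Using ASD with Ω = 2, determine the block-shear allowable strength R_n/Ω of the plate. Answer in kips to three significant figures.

18.8 kips

Shear plane L_v = 1.25 + 1·2.125 = 3.375 in; A_gv = 3.375 × 0.3125 = 1.055 in².
A_nv = (3.375 − 1.5·0.75) × 0.3125 = 0.7031 in².
A_nt = (0.875 − 0.5·0.75) × 0.3125 = 0.1562 in².
0.6 F_u A_nv = 27.42 kips; 0.6 F_y A_gv = 31.64 kips → shear rupture governs the shear term.
R_n = 27.42 + 1.0 × 65 × 0.1562 = 37.58 kips.
Allowable strength R_n/Ω = 37.58 / 2 = 18.8 kips.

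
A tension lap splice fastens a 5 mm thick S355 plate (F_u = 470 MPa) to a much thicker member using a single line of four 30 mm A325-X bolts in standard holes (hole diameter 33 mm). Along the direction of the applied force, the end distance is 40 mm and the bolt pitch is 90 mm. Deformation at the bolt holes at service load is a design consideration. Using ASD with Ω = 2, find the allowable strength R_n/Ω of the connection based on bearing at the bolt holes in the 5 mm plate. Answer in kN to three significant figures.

274 kN

Per bolt r_n = 1.2 l_c t F_u ≤ 2.4 d t F_u; upper limit = 2.4 × 30 × 5 × 470 / 1000 = 169.2 kN.
Edge bolt: l_c = 40 − 33/2 = 23.5 mm → 1.2 × 23.5 × 5 × 470 / 1000 = 66.27 → r_n = 66.27 kN.
Interior bolts: l_c = 90 − 33 = 57 mm → 1.2 × 57 × 5 × 470 / 1000 = 160.7 → r_n = 160.7 kN.
R_n = 1 × 66.27 + 3 × 160.7 = 548.5 kN.
Allowable strength R_n/Ω = 548.5 / 2 = 274 kN.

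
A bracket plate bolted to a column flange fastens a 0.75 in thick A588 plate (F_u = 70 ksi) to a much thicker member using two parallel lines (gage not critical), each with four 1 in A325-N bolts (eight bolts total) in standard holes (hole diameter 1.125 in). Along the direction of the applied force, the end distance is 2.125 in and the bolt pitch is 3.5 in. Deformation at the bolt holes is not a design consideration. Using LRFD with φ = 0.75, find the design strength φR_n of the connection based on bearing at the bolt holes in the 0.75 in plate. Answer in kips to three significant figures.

Per bolt r_n = 1.5 l_c t F_u ≤ 3.0 d t F_u; upper limit = 3.0 × 1 × 0.75 × 70 = 157.5 kips.
Edge bolt: l_c = 2.125 − 1.125/2 = 1.562 in → 1.5 × 1.562 × 0.75 × 70 = 123 → r_n = 123 kips.
Interior bolts: l_c = 3.5 − 1.125 = 2.375 in → 1.5 × 2.375 × 0.75 × 70 = 187 → r_n = 157.5 kips.
R_n = 2 × 123 + 6 × 157.5 = 1191 kips.
Design strength φR_n = 0.75 × 1191 = 893 kips.

893 kips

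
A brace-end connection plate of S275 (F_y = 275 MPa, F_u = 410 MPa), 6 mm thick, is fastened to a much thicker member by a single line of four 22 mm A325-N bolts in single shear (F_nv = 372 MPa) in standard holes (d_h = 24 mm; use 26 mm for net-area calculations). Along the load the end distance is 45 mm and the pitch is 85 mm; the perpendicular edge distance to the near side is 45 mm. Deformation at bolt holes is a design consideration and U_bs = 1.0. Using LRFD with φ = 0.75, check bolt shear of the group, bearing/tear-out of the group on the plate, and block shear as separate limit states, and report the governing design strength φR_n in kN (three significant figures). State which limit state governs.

Bolt shear: A_b = π·22²/4 = 380.1 mm²; R_n = 372 × 380.1 × 4 × 1 / 1000 = 565.6 kN → 0.75 × 565.6 = 424 kN.
Bearing: edge l_c = 33, r_n = 97.42 kN; interior l_c = 61, r_n = 129.9 kN; R_n = 97.42 + 3·129.9 = 487.1 kN → 365 kN.
Block shear: A_gv = 1800, A_nv = 1254, A_nt = 192 mm²; R_n = min(0.6F_uA_nv, 0.6F_yA_gv) + U_bs·F_u·A_nt = 375.7 kN → 282 kN.
Block shear governs: 282 kN.

282 kN (block shear governs)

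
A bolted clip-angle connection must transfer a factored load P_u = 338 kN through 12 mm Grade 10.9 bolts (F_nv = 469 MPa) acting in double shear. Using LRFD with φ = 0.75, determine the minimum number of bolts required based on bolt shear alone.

5 bolts

A_b = π·12²/4 = 113.1 mm².
Per-bolt design strength φR_n = 0.75 × 469 × 113.1 × 2 / 1000 = 79.56 kN.
n ≥ 338 / 79.56 = 4.248 → use 5 bolts.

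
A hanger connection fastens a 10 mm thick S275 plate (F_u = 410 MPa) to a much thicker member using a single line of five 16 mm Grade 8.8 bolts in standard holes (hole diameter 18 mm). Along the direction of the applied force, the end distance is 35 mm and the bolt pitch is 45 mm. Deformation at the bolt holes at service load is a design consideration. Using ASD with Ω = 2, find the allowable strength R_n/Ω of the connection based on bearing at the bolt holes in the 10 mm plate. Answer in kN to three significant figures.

330 kN

Per bolt r_n = 1.2 l_c t F_u ≤ 2.4 d t F_u; upper limit = 2.4 × 16 × 10 × 410 / 1000 = 157.4 kN.
Edge bolt: l_c = 35 − 18/2 = 26 mm → 1.2 × 26 × 10 × 410 / 1000 = 127.9 → r_n = 127.9 kN.
Interior bolts: l_c = 45 − 18 = 27 mm → 1.2 × 27 × 10 × 410 / 1000 = 132.8 → r_n = 132.8 kN.
R_n = 1 × 127.9 + 4 × 132.8 = 659.3 kN.
Allowable strength R_n/Ω = 659.3 / 2 = 330 kN.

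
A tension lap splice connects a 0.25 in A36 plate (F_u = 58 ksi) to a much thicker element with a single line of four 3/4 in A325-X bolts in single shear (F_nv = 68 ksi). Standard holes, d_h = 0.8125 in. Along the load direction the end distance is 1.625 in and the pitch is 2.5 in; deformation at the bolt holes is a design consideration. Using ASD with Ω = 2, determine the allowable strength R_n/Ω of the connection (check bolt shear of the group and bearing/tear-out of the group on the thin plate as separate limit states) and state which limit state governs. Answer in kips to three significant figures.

Bolt shear: A_b = π·0.75²/4 = 0.4418 in²; R_n = 68 × 0.4418 × 4 × 1 = 120.2 kips → 120.2 / 2 = 60.1 kips.
Bearing (1.2 l_c t F_u ≤ 2.4 d t F_u): upper limit = 2.4·0.75·0.25·58 = 26.1 kips.
  Edge l_c = 1.625 − 0.8125/2 = 1.219 → r_n = 21.21 kips; interior l_c = 2.5 − 0.8125 = 1.688 → r_n = 26.1 kips.
  R_n,bearing = 1·21.21 + 3·26.1 = 99.51 kips → 99.51 / 2 = 49.8 kips.
Bearing governs: 49.8 kips.

49.8 kips (bearing governs)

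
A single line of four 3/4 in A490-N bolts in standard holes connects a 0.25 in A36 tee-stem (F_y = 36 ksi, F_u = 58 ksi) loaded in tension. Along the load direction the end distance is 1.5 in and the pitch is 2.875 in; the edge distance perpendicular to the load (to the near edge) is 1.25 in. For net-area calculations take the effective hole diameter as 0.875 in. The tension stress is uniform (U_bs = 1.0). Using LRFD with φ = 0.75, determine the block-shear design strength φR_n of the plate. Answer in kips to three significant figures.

Shear plane L_v = 1.5 + 3·2.875 = 10.12 in; A_gv = 10.12 × 0.25 = 2.531 in².
A_nv = (10.12 − 3.5·0.875) × 0.25 = 1.766 in².
A_nt = (1.25 − 0.5·0.875) × 0.25 = 0.2031 in².
0.6 F_u A_nv = 61.44 kips; 0.6 F_y A_gv = 54.67 kips → shear yielding governs the shear term.
R_n = 54.67 + 1.0 × 58 × 0.2031 = 66.46 kips.
Design strength φR_n = 0.75 × 66.46 = 49.8 kips.

49.8 kips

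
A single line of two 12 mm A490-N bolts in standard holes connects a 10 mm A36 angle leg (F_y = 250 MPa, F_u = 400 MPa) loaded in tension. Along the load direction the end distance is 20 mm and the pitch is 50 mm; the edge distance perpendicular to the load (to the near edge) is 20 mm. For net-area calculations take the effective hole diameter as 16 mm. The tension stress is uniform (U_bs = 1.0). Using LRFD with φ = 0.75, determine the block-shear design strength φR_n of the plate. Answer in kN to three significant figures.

Shear plane L_v = 20 + 1·50 = 70 mm; A_gv = 70 × 10 = 700 mm².
A_nv = (70 − 1.5·16) × 10 = 460 mm².
A_nt = (20 − 0.5·16) × 10 = 120 mm².
0.6 F_u A_nv = 110.4 kN; 0.6 F_y A_gv = 105 kN → shear yielding governs the shear term.
R_n = 105 + 1.0 × 400 × 120 / 1000 = 153 kN.
Design strength φR_n = 0.75 × 153 = 115 kN.

115 kN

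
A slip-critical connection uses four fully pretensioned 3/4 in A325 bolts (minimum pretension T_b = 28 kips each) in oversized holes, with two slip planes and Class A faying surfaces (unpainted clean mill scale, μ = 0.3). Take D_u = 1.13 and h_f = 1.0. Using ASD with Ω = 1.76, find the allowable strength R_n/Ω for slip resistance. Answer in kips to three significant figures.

43.1 kips

R_n = μ · D_u · h_f · T_b · n_s · n_b = 0.3 × 1.13 × 1.0 × 28 × 2 × 4 = 75.94 kips.
Allowable strength R_n/Ω = 75.94 / 1.76 = 43.1 kips.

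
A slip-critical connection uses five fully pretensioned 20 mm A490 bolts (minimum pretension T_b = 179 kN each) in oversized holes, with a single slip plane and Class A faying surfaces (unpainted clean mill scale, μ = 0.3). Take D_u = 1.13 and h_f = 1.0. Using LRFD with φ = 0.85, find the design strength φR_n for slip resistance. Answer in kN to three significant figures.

R_n = μ · D_u · h_f · T_b · n_s · n_b = 0.3 × 1.13 × 1.0 × 179 × 1 × 5 = 303.4 kN.
Design strength φR_n = 0.85 × 303.4 = 258 kN.

258 kN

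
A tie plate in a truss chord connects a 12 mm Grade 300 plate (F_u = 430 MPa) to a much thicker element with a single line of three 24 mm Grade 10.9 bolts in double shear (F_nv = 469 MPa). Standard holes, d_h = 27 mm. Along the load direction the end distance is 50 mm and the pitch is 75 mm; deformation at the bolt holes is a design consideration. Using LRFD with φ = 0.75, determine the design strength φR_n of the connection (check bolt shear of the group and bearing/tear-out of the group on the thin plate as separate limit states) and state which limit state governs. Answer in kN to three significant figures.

615 kN (bearing governs)

Bolt shear: A_b = π·24²/4 = 452.4 mm²; R_n = 469 × 452.4 × 3 × 2 / 1000 = 1273 kN → 0.75 × 1273 = 955 kN.
Bearing (1.2 l_c t F_u ≤ 2.4 d t F_u): upper limit = 2.4·24·12·430 / 1000 = 297.2 kN.
  Edge l_c = 50 − 27/2 = 36.5 → r_n = 226 kN; interior l_c = 75 − 27 = 48 → r_n = 297.2 kN.
  R_n,bearing = 1·226 + 2·297.2 = 820.4 kN → 0.75 × 820.4 = 615 kN.
Bearing governs: 615 kN.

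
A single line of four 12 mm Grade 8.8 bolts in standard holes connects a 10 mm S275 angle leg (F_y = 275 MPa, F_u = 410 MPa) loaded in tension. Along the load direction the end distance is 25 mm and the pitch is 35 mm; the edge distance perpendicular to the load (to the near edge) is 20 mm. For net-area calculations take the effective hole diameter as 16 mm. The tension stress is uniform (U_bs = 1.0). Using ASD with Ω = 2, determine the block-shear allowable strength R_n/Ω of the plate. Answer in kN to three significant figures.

116 kN

Shear plane L_v = 25 + 3·35 = 130 mm; A_gv = 130 × 10 = 1300 mm².
A_nv = (130 − 3.5·16) × 10 = 740 mm².
A_nt = (20 − 0.5·16) × 10 = 120 mm².
0.6 F_u A_nv = 182 kN; 0.6 F_y A_gv = 214.5 kN → shear rupture governs the shear term.
R_n = 182 + 1.0 × 410 × 120 / 1000 = 231.2 kN.
Allowable strength R_n/Ω = 231.2 / 2 = 116 kN.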